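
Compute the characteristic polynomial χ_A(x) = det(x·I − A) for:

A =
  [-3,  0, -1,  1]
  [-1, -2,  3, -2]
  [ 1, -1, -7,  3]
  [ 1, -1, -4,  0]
x^4 + 12*x^3 + 54*x^2 + 108*x + 81

Expanding det(x·I − A) (e.g. by cofactor expansion or by noting that A is similar to its Jordan form J, which has the same characteristic polynomial as A) gives
  χ_A(x) = x^4 + 12*x^3 + 54*x^2 + 108*x + 81
which factors as (x + 3)^4. The eigenvalues (with algebraic multiplicities) are λ = -3 with multiplicity 4.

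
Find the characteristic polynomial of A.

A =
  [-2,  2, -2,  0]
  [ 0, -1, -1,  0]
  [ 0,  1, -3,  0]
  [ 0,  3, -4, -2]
x^4 + 8*x^3 + 24*x^2 + 32*x + 16

Expanding det(x·I − A) (e.g. by cofactor expansion or by noting that A is similar to its Jordan form J, which has the same characteristic polynomial as A) gives
  χ_A(x) = x^4 + 8*x^3 + 24*x^2 + 32*x + 16
which factors as (x + 2)^4. The eigenvalues (with algebraic multiplicities) are λ = -2 with multiplicity 4.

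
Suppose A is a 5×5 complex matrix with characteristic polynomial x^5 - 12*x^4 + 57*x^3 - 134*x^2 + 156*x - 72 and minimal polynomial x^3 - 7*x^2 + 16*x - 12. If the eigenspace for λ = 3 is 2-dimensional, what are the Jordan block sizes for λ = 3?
Block sizes for λ = 3: [1, 1]

Step 1 — from the characteristic polynomial, algebraic multiplicity of λ = 3 is 2. From dim ker(A − (3)·I) = 2, there are exactly 2 Jordan blocks for λ = 3.
Step 2 — from the minimal polynomial, the factor (x − 3) tells us the largest block for λ = 3 has size 1.
Step 3 — with total size 2, 2 blocks, and largest block 1, the block sizes (in nonincreasing order) are [1, 1].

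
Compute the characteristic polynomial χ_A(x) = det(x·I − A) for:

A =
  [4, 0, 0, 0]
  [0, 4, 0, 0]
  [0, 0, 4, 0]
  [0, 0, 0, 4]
x^4 - 16*x^3 + 96*x^2 - 256*x + 256

Expanding det(x·I − A) (e.g. by cofactor expansion or by noting that A is similar to its Jordan form J, which has the same characteristic polynomial as A) gives
  χ_A(x) = x^4 - 16*x^3 + 96*x^2 - 256*x + 256
which factors as (x - 4)^4. The eigenvalues (with algebraic multiplicities) are λ = 4 with multiplicity 4.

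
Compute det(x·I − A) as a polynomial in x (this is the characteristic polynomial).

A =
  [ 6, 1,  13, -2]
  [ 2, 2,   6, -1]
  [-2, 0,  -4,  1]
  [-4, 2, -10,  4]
x^4 - 8*x^3 + 24*x^2 - 32*x + 16

Expanding det(x·I − A) (e.g. by cofactor expansion or by noting that A is similar to its Jordan form J, which has the same characteristic polynomial as A) gives
  χ_A(x) = x^4 - 8*x^3 + 24*x^2 - 32*x + 16
which factors as (x - 2)^4. The eigenvalues (with algebraic multiplicities) are λ = 2 with multiplicity 4.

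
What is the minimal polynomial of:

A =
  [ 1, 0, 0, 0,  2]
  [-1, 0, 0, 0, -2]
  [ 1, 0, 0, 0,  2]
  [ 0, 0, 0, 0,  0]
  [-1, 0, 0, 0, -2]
x^2 + x

The characteristic polynomial is χ_A(x) = x^4*(x + 1), so the eigenvalues are known. The minimal polynomial is
  m_A(x) = Π_λ (x − λ)^{k_λ}
where k_λ is the size of the *largest* Jordan block for λ (equivalently, the smallest k with (A − λI)^k v = 0 for every generalised eigenvector v of λ).

  λ = -1: largest Jordan block has size 1, contributing (x + 1)
  λ = 0: largest Jordan block has size 1, contributing (x − 0)

So m_A(x) = x*(x + 1) = x^2 + x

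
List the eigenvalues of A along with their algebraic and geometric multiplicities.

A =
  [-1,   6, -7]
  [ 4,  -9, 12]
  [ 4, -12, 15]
λ = 1: alg = 2, geom = 1; λ = 3: alg = 1, geom = 1

Step 1 — factor the characteristic polynomial to read off the algebraic multiplicities:
  χ_A(x) = (x - 3)*(x - 1)^2

Step 2 — compute geometric multiplicities via the rank-nullity identity g(λ) = n − rank(A − λI):
  rank(A − (1)·I) = 2, so dim ker(A − (1)·I) = n − 2 = 1
  rank(A − (3)·I) = 2, so dim ker(A − (3)·I) = n − 2 = 1

Summary:
  λ = 1: algebraic multiplicity = 2, geometric multiplicity = 1
  λ = 3: algebraic multiplicity = 1, geometric multiplicity = 1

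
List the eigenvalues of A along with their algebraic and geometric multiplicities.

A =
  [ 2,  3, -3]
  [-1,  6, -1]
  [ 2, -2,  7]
λ = 5: alg = 3, geom = 2

Step 1 — factor the characteristic polynomial to read off the algebraic multiplicities:
  χ_A(x) = (x - 5)^3

Step 2 — compute geometric multiplicities via the rank-nullity identity g(λ) = n − rank(A − λI):
  rank(A − (5)·I) = 1, so dim ker(A − (5)·I) = n − 1 = 2

Summary:
  λ = 5: algebraic multiplicity = 3, geometric multiplicity = 2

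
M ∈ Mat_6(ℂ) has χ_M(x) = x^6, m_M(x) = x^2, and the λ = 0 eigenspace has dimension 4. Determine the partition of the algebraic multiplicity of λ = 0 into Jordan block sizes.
Block sizes for λ = 0: [2, 2, 1, 1]

Step 1 — from the characteristic polynomial, algebraic multiplicity of λ = 0 is 6. From dim ker(M − (0)·I) = 4, there are exactly 4 Jordan blocks for λ = 0.
Step 2 — from the minimal polynomial, the factor (x − 0)^2 tells us the largest block for λ = 0 has size 2.
Step 3 — with total size 6, 4 blocks, and largest block 2, the block sizes (in nonincreasing order) are [2, 2, 1, 1].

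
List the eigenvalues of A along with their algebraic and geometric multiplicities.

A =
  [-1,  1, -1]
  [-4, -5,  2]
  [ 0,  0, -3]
λ = -3: alg = 3, geom = 2

Step 1 — factor the characteristic polynomial to read off the algebraic multiplicities:
  χ_A(x) = (x + 3)^3

Step 2 — compute geometric multiplicities via the rank-nullity identity g(λ) = n − rank(A − λI):
  rank(A − (-3)·I) = 1, so dim ker(A − (-3)·I) = n − 1 = 2

Summary:
  λ = -3: algebraic multiplicity = 3, geometric multiplicity = 2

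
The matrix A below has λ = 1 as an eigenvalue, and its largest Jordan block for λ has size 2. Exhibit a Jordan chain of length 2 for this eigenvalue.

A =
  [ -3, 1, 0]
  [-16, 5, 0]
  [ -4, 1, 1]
A Jordan chain for λ = 1 of length 2:
v_1 = (-4, -16, -4)ᵀ
v_2 = (1, 0, 0)ᵀ

Let N = A − (1)·I. We want v_2 with N^2 v_2 = 0 but N^1 v_2 ≠ 0; then v_{j-1} := N · v_j for j = 2, …, 2.

Pick v_2 = (1, 0, 0)ᵀ.
Then v_1 = N · v_2 = (-4, -16, -4)ᵀ.

Sanity check: (A − (1)·I) v_1 = (0, 0, 0)ᵀ = 0. ✓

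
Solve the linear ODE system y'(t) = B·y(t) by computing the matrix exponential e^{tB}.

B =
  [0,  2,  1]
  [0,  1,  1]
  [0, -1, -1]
e^{tB} =
  [1, t^2/2 + 2*t, t^2/2 + t]
  [0, t + 1, t]
  [0, -t, 1 - t]

Strategy: write B = P · J · P⁻¹ where J is a Jordan canonical form, so e^{tB} = P · e^{tJ} · P⁻¹, and e^{tJ} can be computed block-by-block.

B has Jordan form
J =
  [0, 1, 0]
  [0, 0, 1]
  [0, 0, 0]
(up to reordering of blocks).

Per-block formulas:
  For a 3×3 Jordan block J_3(0): exp(t · J_3(0)) = e^(0t)·(I + t·N + (t^2/2)·N^2), where N is the 3×3 nilpotent shift.

After assembling e^{tJ} and conjugating by P, we get:

e^{tB} =
  [1, t^2/2 + 2*t, t^2/2 + t]
  [0, t + 1, t]
  [0, -t, 1 - t]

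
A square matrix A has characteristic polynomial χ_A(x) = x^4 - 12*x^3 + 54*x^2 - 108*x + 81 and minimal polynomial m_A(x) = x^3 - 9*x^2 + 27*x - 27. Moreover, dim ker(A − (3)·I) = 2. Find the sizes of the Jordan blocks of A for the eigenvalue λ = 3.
Block sizes for λ = 3: [3, 1]

Step 1 — from the characteristic polynomial, algebraic multiplicity of λ = 3 is 4. From dim ker(A − (3)·I) = 2, there are exactly 2 Jordan blocks for λ = 3.
Step 2 — from the minimal polynomial, the factor (x − 3)^3 tells us the largest block for λ = 3 has size 3.
Step 3 — with total size 4, 2 blocks, and largest block 3, the block sizes (in nonincreasing order) are [3, 1].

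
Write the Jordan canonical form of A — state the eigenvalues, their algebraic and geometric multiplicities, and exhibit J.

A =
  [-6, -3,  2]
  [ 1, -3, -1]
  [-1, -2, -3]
J_3(-4)

The characteristic polynomial is
  det(x·I − A) = x^3 + 12*x^2 + 48*x + 64 = (x + 4)^3

Eigenvalues and multiplicities (the geometric multiplicity of λ is n − rank(A − λI), which equals the number of Jordan blocks for λ):
  λ = -4: algebraic multiplicity = 3, geometric multiplicity = 1

Determining the block sizes for each eigenvalue:
  λ = -4: one block (gm = 1), so the single block has size am = 3 → block sizes [3]

Assembling the blocks gives a Jordan form
J =
  [-4,  1,  0]
  [ 0, -4,  1]
  [ 0,  0, -4]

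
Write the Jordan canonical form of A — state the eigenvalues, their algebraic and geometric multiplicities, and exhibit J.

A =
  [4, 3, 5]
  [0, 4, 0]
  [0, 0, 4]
J_2(4) ⊕ J_1(4)

The characteristic polynomial is
  det(x·I − A) = x^3 - 12*x^2 + 48*x - 64 = (x - 4)^3

Eigenvalues and multiplicities (the geometric multiplicity of λ is n − rank(A − λI), which equals the number of Jordan blocks for λ):
  λ = 4: algebraic multiplicity = 3, geometric multiplicity = 2

Determining the block sizes for each eigenvalue:
  λ = 4: 2 blocks summing to 3 forces exactly one block of size 2 and the rest size 1 → block sizes [2, 1]

Assembling the blocks gives a Jordan form
J =
  [4, 1, 0]
  [0, 4, 0]
  [0, 0, 4]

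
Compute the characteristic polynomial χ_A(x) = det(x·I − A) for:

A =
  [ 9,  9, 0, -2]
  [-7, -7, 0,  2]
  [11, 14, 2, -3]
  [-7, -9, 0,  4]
x^4 - 8*x^3 + 24*x^2 - 32*x + 16

Expanding det(x·I − A) (e.g. by cofactor expansion or by noting that A is similar to its Jordan form J, which has the same characteristic polynomial as A) gives
  χ_A(x) = x^4 - 8*x^3 + 24*x^2 - 32*x + 16
which factors as (x - 2)^4. The eigenvalues (with algebraic multiplicities) are λ = 2 with multiplicity 4.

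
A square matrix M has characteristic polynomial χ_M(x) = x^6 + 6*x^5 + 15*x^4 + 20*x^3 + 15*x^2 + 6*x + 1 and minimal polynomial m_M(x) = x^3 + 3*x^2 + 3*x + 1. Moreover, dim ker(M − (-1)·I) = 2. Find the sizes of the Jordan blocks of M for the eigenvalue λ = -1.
Block sizes for λ = -1: [3, 3]

Step 1 — from the characteristic polynomial, algebraic multiplicity of λ = -1 is 6. From dim ker(M − (-1)·I) = 2, there are exactly 2 Jordan blocks for λ = -1.
Step 2 — from the minimal polynomial, the factor (x + 1)^3 tells us the largest block for λ = -1 has size 3.
Step 3 — with total size 6, 2 blocks, and largest block 3, the block sizes (in nonincreasing order) are [3, 3].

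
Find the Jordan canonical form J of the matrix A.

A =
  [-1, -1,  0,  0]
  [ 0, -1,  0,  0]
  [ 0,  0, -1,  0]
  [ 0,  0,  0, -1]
J_2(-1) ⊕ J_1(-1) ⊕ J_1(-1)

The characteristic polynomial is
  det(x·I − A) = x^4 + 4*x^3 + 6*x^2 + 4*x + 1 = (x + 1)^4

Eigenvalues and multiplicities (the geometric multiplicity of λ is n − rank(A − λI), which equals the number of Jordan blocks for λ):
  λ = -1: algebraic multiplicity = 4, geometric multiplicity = 3

Determining the block sizes for each eigenvalue:
  λ = -1: 3 blocks summing to 4 forces exactly one block of size 2 and the rest size 1 → block sizes [2, 1, 1]

Assembling the blocks gives a Jordan form
J =
  [-1,  1,  0,  0]
  [ 0, -1,  0,  0]
  [ 0,  0, -1,  0]
  [ 0,  0,  0, -1]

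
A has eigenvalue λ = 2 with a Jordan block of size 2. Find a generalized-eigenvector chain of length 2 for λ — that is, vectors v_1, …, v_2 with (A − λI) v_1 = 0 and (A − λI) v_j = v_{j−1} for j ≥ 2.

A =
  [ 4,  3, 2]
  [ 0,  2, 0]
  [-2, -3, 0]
A Jordan chain for λ = 2 of length 2:
v_1 = (2, 0, -2)ᵀ
v_2 = (1, 0, 0)ᵀ

Let N = A − (2)·I. We want v_2 with N^2 v_2 = 0 but N^1 v_2 ≠ 0; then v_{j-1} := N · v_j for j = 2, …, 2.

Pick v_2 = (1, 0, 0)ᵀ.
Then v_1 = N · v_2 = (2, 0, -2)ᵀ.

Sanity check: (A − (2)·I) v_1 = (0, 0, 0)ᵀ = 0. ✓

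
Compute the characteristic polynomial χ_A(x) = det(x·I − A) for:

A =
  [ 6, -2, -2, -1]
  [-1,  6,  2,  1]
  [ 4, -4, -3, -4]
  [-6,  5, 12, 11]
x^4 - 20*x^3 + 150*x^2 - 500*x + 625

Expanding det(x·I − A) (e.g. by cofactor expansion or by noting that A is similar to its Jordan form J, which has the same characteristic polynomial as A) gives
  χ_A(x) = x^4 - 20*x^3 + 150*x^2 - 500*x + 625
which factors as (x - 5)^4. The eigenvalues (with algebraic multiplicities) are λ = 5 with multiplicity 4.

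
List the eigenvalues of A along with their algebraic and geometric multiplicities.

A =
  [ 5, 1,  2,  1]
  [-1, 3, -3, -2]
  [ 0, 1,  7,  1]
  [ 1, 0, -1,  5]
λ = 5: alg = 4, geom = 2

Step 1 — factor the characteristic polynomial to read off the algebraic multiplicities:
  χ_A(x) = (x - 5)^4

Step 2 — compute geometric multiplicities via the rank-nullity identity g(λ) = n − rank(A − λI):
  rank(A − (5)·I) = 2, so dim ker(A − (5)·I) = n − 2 = 2

Summary:
  λ = 5: algebraic multiplicity = 4, geometric multiplicity = 2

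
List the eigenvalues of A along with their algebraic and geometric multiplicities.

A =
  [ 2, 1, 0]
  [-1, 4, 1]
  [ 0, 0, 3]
λ = 3: alg = 3, geom = 1

Step 1 — factor the characteristic polynomial to read off the algebraic multiplicities:
  χ_A(x) = (x - 3)^3

Step 2 — compute geometric multiplicities via the rank-nullity identity g(λ) = n − rank(A − λI):
  rank(A − (3)·I) = 2, so dim ker(A − (3)·I) = n − 2 = 1

Summary:
  λ = 3: algebraic multiplicity = 3, geometric multiplicity = 1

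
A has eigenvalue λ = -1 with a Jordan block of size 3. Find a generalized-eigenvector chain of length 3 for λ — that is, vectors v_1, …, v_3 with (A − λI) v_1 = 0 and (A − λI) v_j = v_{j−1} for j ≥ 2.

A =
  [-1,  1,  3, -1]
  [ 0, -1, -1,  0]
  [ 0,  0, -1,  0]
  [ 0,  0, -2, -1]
A Jordan chain for λ = -1 of length 3:
v_1 = (1, 0, 0, 0)ᵀ
v_2 = (3, -1, 0, -2)ᵀ
v_3 = (0, 0, 1, 0)ᵀ

Let N = A − (-1)·I. We want v_3 with N^3 v_3 = 0 but N^2 v_3 ≠ 0; then v_{j-1} := N · v_j for j = 3, …, 2.

Pick v_3 = (0, 0, 1, 0)ᵀ.
Then v_2 = N · v_3 = (3, -1, 0, -2)ᵀ.
Then v_1 = N · v_2 = (1, 0, 0, 0)ᵀ.

Sanity check: (A − (-1)·I) v_1 = (0, 0, 0, 0)ᵀ = 0. ✓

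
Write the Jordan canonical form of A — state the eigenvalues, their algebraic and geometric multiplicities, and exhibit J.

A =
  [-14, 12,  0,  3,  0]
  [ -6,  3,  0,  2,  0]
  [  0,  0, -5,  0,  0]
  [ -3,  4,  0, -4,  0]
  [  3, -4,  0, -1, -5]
J_2(-5) ⊕ J_1(-5) ⊕ J_1(-5) ⊕ J_1(-5)

The characteristic polynomial is
  det(x·I − A) = x^5 + 25*x^4 + 250*x^3 + 1250*x^2 + 3125*x + 3125 = (x + 5)^5

Eigenvalues and multiplicities (the geometric multiplicity of λ is n − rank(A − λI), which equals the number of Jordan blocks for λ):
  λ = -5: algebraic multiplicity = 5, geometric multiplicity = 4

Determining the block sizes for each eigenvalue:
  λ = -5: 4 blocks summing to 5 forces exactly one block of size 2 and the rest size 1 → block sizes [2, 1, 1, 1]

Assembling the blocks gives a Jordan form
J =
  [-5,  1,  0,  0,  0]
  [ 0, -5,  0,  0,  0]
  [ 0,  0, -5,  0,  0]
  [ 0,  0,  0, -5,  0]
  [ 0,  0,  0,  0, -5]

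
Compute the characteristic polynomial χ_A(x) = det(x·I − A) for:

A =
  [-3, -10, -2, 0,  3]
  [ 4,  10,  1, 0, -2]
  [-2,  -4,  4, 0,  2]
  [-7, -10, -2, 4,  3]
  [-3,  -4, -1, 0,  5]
x^5 - 20*x^4 + 160*x^3 - 640*x^2 + 1280*x - 1024

Expanding det(x·I − A) (e.g. by cofactor expansion or by noting that A is similar to its Jordan form J, which has the same characteristic polynomial as A) gives
  χ_A(x) = x^5 - 20*x^4 + 160*x^3 - 640*x^2 + 1280*x - 1024
which factors as (x - 4)^5. The eigenvalues (with algebraic multiplicities) are λ = 4 with multiplicity 5.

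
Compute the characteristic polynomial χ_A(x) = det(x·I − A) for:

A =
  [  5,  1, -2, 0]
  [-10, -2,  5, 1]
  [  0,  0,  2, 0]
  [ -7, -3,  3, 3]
x^4 - 8*x^3 + 24*x^2 - 32*x + 16

Expanding det(x·I − A) (e.g. by cofactor expansion or by noting that A is similar to its Jordan form J, which has the same characteristic polynomial as A) gives
  χ_A(x) = x^4 - 8*x^3 + 24*x^2 - 32*x + 16
which factors as (x - 2)^4. The eigenvalues (with algebraic multiplicities) are λ = 2 with multiplicity 4.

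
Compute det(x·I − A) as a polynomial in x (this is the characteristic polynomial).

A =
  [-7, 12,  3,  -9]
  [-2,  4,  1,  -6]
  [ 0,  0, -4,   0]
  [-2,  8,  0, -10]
x^4 + 17*x^3 + 108*x^2 + 304*x + 320

Expanding det(x·I − A) (e.g. by cofactor expansion or by noting that A is similar to its Jordan form J, which has the same characteristic polynomial as A) gives
  χ_A(x) = x^4 + 17*x^3 + 108*x^2 + 304*x + 320
which factors as (x + 4)^3*(x + 5). The eigenvalues (with algebraic multiplicities) are λ = -5 with multiplicity 1, λ = -4 with multiplicity 3.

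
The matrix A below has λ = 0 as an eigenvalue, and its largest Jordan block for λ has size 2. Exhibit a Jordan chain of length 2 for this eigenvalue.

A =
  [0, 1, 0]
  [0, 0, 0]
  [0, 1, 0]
A Jordan chain for λ = 0 of length 2:
v_1 = (1, 0, 1)ᵀ
v_2 = (0, 1, 0)ᵀ

Let N = A − (0)·I. We want v_2 with N^2 v_2 = 0 but N^1 v_2 ≠ 0; then v_{j-1} := N · v_j for j = 2, …, 2.

Pick v_2 = (0, 1, 0)ᵀ.
Then v_1 = N · v_2 = (1, 0, 1)ᵀ.

Sanity check: (A − (0)·I) v_1 = (0, 0, 0)ᵀ = 0. ✓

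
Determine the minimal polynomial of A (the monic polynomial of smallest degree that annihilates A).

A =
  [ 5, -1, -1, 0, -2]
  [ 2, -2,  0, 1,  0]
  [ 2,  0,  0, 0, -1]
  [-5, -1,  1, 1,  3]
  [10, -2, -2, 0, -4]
x^3

The characteristic polynomial is χ_A(x) = x^5, so the eigenvalues are known. The minimal polynomial is
  m_A(x) = Π_λ (x − λ)^{k_λ}
where k_λ is the size of the *largest* Jordan block for λ (equivalently, the smallest k with (A − λI)^k v = 0 for every generalised eigenvector v of λ).

  λ = 0: largest Jordan block has size 3, contributing (x − 0)^3

So m_A(x) = x^3 = x^3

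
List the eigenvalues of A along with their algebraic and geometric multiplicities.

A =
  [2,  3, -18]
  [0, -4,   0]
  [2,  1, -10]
λ = -4: alg = 3, geom = 2

Step 1 — factor the characteristic polynomial to read off the algebraic multiplicities:
  χ_A(x) = (x + 4)^3

Step 2 — compute geometric multiplicities via the rank-nullity identity g(λ) = n − rank(A − λI):
  rank(A − (-4)·I) = 1, so dim ker(A − (-4)·I) = n − 1 = 2

Summary:
  λ = -4: algebraic multiplicity = 3, geometric multiplicity = 2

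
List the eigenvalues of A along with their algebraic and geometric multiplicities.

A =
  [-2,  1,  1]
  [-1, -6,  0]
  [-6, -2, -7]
λ = -5: alg = 3, geom = 1

Step 1 — factor the characteristic polynomial to read off the algebraic multiplicities:
  χ_A(x) = (x + 5)^3

Step 2 — compute geometric multiplicities via the rank-nullity identity g(λ) = n − rank(A − λI):
  rank(A − (-5)·I) = 2, so dim ker(A − (-5)·I) = n − 2 = 1

Summary:
  λ = -5: algebraic multiplicity = 3, geometric multiplicity = 1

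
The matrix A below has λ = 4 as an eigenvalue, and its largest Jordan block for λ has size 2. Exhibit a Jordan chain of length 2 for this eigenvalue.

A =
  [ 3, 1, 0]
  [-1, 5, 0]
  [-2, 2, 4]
A Jordan chain for λ = 4 of length 2:
v_1 = (-1, -1, -2)ᵀ
v_2 = (1, 0, 0)ᵀ

Let N = A − (4)·I. We want v_2 with N^2 v_2 = 0 but N^1 v_2 ≠ 0; then v_{j-1} := N · v_j for j = 2, …, 2.

Pick v_2 = (1, 0, 0)ᵀ.
Then v_1 = N · v_2 = (-1, -1, -2)ᵀ.

Sanity check: (A − (4)·I) v_1 = (0, 0, 0)ᵀ = 0. ✓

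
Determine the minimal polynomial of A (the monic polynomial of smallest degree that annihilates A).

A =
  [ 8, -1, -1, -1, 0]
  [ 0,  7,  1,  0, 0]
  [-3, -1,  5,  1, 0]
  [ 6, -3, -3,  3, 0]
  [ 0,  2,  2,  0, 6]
x^4 - 23*x^3 + 198*x^2 - 756*x + 1080

The characteristic polynomial is χ_A(x) = (x - 6)^4*(x - 5), so the eigenvalues are known. The minimal polynomial is
  m_A(x) = Π_λ (x − λ)^{k_λ}
where k_λ is the size of the *largest* Jordan block for λ (equivalently, the smallest k with (A − λI)^k v = 0 for every generalised eigenvector v of λ).

  λ = 5: largest Jordan block has size 1, contributing (x − 5)
  λ = 6: largest Jordan block has size 3, contributing (x − 6)^3

So m_A(x) = (x - 6)^3*(x - 5) = x^4 - 23*x^3 + 198*x^2 - 756*x + 1080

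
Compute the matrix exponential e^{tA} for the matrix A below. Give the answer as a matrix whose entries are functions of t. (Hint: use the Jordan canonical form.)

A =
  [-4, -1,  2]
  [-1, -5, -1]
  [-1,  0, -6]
e^{tA} =
  [t*exp(-5*t) + exp(-5*t), -t^2*exp(-5*t)/2 - t*exp(-5*t), t^2*exp(-5*t)/2 + 2*t*exp(-5*t)]
  [-t*exp(-5*t), t^2*exp(-5*t)/2 + exp(-5*t), -t^2*exp(-5*t)/2 - t*exp(-5*t)]
  [-t*exp(-5*t), t^2*exp(-5*t)/2, -t^2*exp(-5*t)/2 - t*exp(-5*t) + exp(-5*t)]

Strategy: write A = P · J · P⁻¹ where J is a Jordan canonical form, so e^{tA} = P · e^{tJ} · P⁻¹, and e^{tJ} can be computed block-by-block.

A has Jordan form
J =
  [-5,  1,  0]
  [ 0, -5,  1]
  [ 0,  0, -5]
(up to reordering of blocks).

Per-block formulas:
  For a 3×3 Jordan block J_3(-5): exp(t · J_3(-5)) = e^(-5t)·(I + t·N + (t^2/2)·N^2), where N is the 3×3 nilpotent shift.

After assembling e^{tJ} and conjugating by P, we get:

e^{tA} =
  [t*exp(-5*t) + exp(-5*t), -t^2*exp(-5*t)/2 - t*exp(-5*t), t^2*exp(-5*t)/2 + 2*t*exp(-5*t)]
  [-t*exp(-5*t), t^2*exp(-5*t)/2 + exp(-5*t), -t^2*exp(-5*t)/2 - t*exp(-5*t)]
  [-t*exp(-5*t), t^2*exp(-5*t)/2, -t^2*exp(-5*t)/2 - t*exp(-5*t) + exp(-5*t)]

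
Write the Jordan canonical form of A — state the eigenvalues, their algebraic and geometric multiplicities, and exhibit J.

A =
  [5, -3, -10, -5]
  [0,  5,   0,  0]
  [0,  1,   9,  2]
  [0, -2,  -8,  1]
J_2(5) ⊕ J_2(5)

The characteristic polynomial is
  det(x·I − A) = x^4 - 20*x^3 + 150*x^2 - 500*x + 625 = (x - 5)^4

Eigenvalues and multiplicities (the geometric multiplicity of λ is n − rank(A − λI), which equals the number of Jordan blocks for λ):
  λ = 5: algebraic multiplicity = 4, geometric multiplicity = 2

Determining the block sizes for each eigenvalue:
  λ = 5: with am = 4 and gm = 2, the partition is not yet determined (e.g. several partitions of 4 into 2 parts exist). Let N = A − (5)·I. Computing rank(N^1) = 2, rank(N^2) = 0; the number of blocks of size ≥ j is rank(N^{j−1}) − rank(N^j), giving [2, 2]. So we have 2 block(s) of size 2 → block sizes [2, 2]

Assembling the blocks gives a Jordan form
J =
  [5, 1, 0, 0]
  [0, 5, 0, 0]
  [0, 0, 5, 1]
  [0, 0, 0, 5]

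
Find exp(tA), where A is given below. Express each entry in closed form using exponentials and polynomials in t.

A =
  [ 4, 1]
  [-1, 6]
e^{tA} =
  [-t*exp(5*t) + exp(5*t), t*exp(5*t)]
  [-t*exp(5*t), t*exp(5*t) + exp(5*t)]

Strategy: write A = P · J · P⁻¹ where J is a Jordan canonical form, so e^{tA} = P · e^{tJ} · P⁻¹, and e^{tJ} can be computed block-by-block.

A has Jordan form
J =
  [5, 1]
  [0, 5]
(up to reordering of blocks).

Per-block formulas:
  For a 2×2 Jordan block J_2(5): exp(t · J_2(5)) = e^(5t)·(I + t·N), where N is the 2×2 nilpotent shift.

After assembling e^{tJ} and conjugating by P, we get:

e^{tA} =
  [-t*exp(5*t) + exp(5*t), t*exp(5*t)]
  [-t*exp(5*t), t*exp(5*t) + exp(5*t)]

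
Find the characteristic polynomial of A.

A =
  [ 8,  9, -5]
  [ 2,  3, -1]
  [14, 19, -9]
x^3 - 2*x^2 - 4*x + 8

Expanding det(x·I − A) (e.g. by cofactor expansion or by noting that A is similar to its Jordan form J, which has the same characteristic polynomial as A) gives
  χ_A(x) = x^3 - 2*x^2 - 4*x + 8
which factors as (x - 2)^2*(x + 2). The eigenvalues (with algebraic multiplicities) are λ = -2 with multiplicity 1, λ = 2 with multiplicity 2.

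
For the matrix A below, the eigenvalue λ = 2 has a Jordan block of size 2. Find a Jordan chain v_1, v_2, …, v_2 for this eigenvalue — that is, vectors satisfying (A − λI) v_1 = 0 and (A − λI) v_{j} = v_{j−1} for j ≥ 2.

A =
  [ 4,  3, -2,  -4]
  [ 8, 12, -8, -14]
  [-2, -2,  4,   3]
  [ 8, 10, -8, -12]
A Jordan chain for λ = 2 of length 2:
v_1 = (2, 8, -2, 8)ᵀ
v_2 = (1, 0, 0, 0)ᵀ

Let N = A − (2)·I. We want v_2 with N^2 v_2 = 0 but N^1 v_2 ≠ 0; then v_{j-1} := N · v_j for j = 2, …, 2.

Pick v_2 = (1, 0, 0, 0)ᵀ.
Then v_1 = N · v_2 = (2, 8, -2, 8)ᵀ.

Sanity check: (A − (2)·I) v_1 = (0, 0, 0, 0)ᵀ = 0. ✓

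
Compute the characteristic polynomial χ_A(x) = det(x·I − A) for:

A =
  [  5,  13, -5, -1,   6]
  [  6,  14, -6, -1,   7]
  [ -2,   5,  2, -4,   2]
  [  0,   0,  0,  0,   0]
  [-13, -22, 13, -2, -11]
x^5 - 10*x^4 + 25*x^3

Expanding det(x·I − A) (e.g. by cofactor expansion or by noting that A is similar to its Jordan form J, which has the same characteristic polynomial as A) gives
  χ_A(x) = x^5 - 10*x^4 + 25*x^3
which factors as x^3*(x - 5)^2. The eigenvalues (with algebraic multiplicities) are λ = 0 with multiplicity 3, λ = 5 with multiplicity 2.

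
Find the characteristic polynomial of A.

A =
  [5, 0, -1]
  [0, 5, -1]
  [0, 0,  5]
x^3 - 15*x^2 + 75*x - 125

Expanding det(x·I − A) (e.g. by cofactor expansion or by noting that A is similar to its Jordan form J, which has the same characteristic polynomial as A) gives
  χ_A(x) = x^3 - 15*x^2 + 75*x - 125
which factors as (x - 5)^3. The eigenvalues (with algebraic multiplicities) are λ = 5 with multiplicity 3.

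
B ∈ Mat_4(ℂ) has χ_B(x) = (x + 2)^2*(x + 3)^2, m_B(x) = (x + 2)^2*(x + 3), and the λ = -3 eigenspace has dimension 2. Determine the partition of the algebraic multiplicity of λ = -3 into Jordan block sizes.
Block sizes for λ = -3: [1, 1]

Step 1 — from the characteristic polynomial, algebraic multiplicity of λ = -3 is 2. From dim ker(B − (-3)·I) = 2, there are exactly 2 Jordan blocks for λ = -3.
Step 2 — from the minimal polynomial, the factor (x + 3) tells us the largest block for λ = -3 has size 1.
Step 3 — with total size 2, 2 blocks, and largest block 1, the block sizes (in nonincreasing order) are [1, 1].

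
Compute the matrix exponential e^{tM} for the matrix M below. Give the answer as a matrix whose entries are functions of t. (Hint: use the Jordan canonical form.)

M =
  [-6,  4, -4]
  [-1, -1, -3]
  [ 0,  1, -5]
e^{tM} =
  [-2*t*exp(-4*t) + exp(-4*t), 4*t*exp(-4*t), -4*t*exp(-4*t)]
  [-t^2*exp(-4*t)/2 - t*exp(-4*t), t^2*exp(-4*t) + 3*t*exp(-4*t) + exp(-4*t), -t^2*exp(-4*t) - 3*t*exp(-4*t)]
  [-t^2*exp(-4*t)/2, t^2*exp(-4*t) + t*exp(-4*t), -t^2*exp(-4*t) - t*exp(-4*t) + exp(-4*t)]

Strategy: write M = P · J · P⁻¹ where J is a Jordan canonical form, so e^{tM} = P · e^{tJ} · P⁻¹, and e^{tJ} can be computed block-by-block.

M has Jordan form
J =
  [-4,  1,  0]
  [ 0, -4,  1]
  [ 0,  0, -4]
(up to reordering of blocks).

Per-block formulas:
  For a 3×3 Jordan block J_3(-4): exp(t · J_3(-4)) = e^(-4t)·(I + t·N + (t^2/2)·N^2), where N is the 3×3 nilpotent shift.

After assembling e^{tJ} and conjugating by P, we get:

e^{tM} =
  [-2*t*exp(-4*t) + exp(-4*t), 4*t*exp(-4*t), -4*t*exp(-4*t)]
  [-t^2*exp(-4*t)/2 - t*exp(-4*t), t^2*exp(-4*t) + 3*t*exp(-4*t) + exp(-4*t), -t^2*exp(-4*t) - 3*t*exp(-4*t)]
  [-t^2*exp(-4*t)/2, t^2*exp(-4*t) + t*exp(-4*t), -t^2*exp(-4*t) - t*exp(-4*t) + exp(-4*t)]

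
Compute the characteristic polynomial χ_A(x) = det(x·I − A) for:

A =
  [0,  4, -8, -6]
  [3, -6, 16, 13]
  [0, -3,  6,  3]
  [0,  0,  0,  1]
x^4 - x^3

Expanding det(x·I − A) (e.g. by cofactor expansion or by noting that A is similar to its Jordan form J, which has the same characteristic polynomial as A) gives
  χ_A(x) = x^4 - x^3
which factors as x^3*(x - 1). The eigenvalues (with algebraic multiplicities) are λ = 0 with multiplicity 3, λ = 1 with multiplicity 1.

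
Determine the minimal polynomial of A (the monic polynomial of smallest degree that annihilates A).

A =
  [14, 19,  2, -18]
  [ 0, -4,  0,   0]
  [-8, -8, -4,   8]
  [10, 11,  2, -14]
x^3 + 4*x^2 - 16*x - 64

The characteristic polynomial is χ_A(x) = (x - 4)*(x + 4)^3, so the eigenvalues are known. The minimal polynomial is
  m_A(x) = Π_λ (x − λ)^{k_λ}
where k_λ is the size of the *largest* Jordan block for λ (equivalently, the smallest k with (A − λI)^k v = 0 for every generalised eigenvector v of λ).

  λ = -4: largest Jordan block has size 2, contributing (x + 4)^2
  λ = 4: largest Jordan block has size 1, contributing (x − 4)

So m_A(x) = (x - 4)*(x + 4)^2 = x^3 + 4*x^2 - 16*x - 64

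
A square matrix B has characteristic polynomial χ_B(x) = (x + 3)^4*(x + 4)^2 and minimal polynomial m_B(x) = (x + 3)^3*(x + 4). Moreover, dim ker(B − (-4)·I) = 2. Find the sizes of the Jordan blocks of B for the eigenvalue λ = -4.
Block sizes for λ = -4: [1, 1]

Step 1 — from the characteristic polynomial, algebraic multiplicity of λ = -4 is 2. From dim ker(B − (-4)·I) = 2, there are exactly 2 Jordan blocks for λ = -4.
Step 2 — from the minimal polynomial, the factor (x + 4) tells us the largest block for λ = -4 has size 1.
Step 3 — with total size 2, 2 blocks, and largest block 1, the block sizes (in nonincreasing order) are [1, 1].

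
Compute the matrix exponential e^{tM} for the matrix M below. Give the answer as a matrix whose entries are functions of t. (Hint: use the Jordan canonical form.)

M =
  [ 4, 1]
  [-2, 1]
e^{tM} =
  [2*exp(3*t) - exp(2*t), exp(3*t) - exp(2*t)]
  [-2*exp(3*t) + 2*exp(2*t), -exp(3*t) + 2*exp(2*t)]

Strategy: write M = P · J · P⁻¹ where J is a Jordan canonical form, so e^{tM} = P · e^{tJ} · P⁻¹, and e^{tJ} can be computed block-by-block.

M has Jordan form
J =
  [2, 0]
  [0, 3]
(up to reordering of blocks).

Per-block formulas:
  For a 1×1 block at λ = 3: exp(t · [3]) = [e^(3t)].
  For a 1×1 block at λ = 2: exp(t · [2]) = [e^(2t)].

After assembling e^{tJ} and conjugating by P, we get:

e^{tM} =
  [2*exp(3*t) - exp(2*t), exp(3*t) - exp(2*t)]
  [-2*exp(3*t) + 2*exp(2*t), -exp(3*t) + 2*exp(2*t)]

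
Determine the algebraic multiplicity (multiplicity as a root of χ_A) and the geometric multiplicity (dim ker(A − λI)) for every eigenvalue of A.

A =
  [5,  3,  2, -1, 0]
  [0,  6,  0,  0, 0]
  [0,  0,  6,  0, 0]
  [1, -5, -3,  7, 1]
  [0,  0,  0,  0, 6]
λ = 6: alg = 5, geom = 3

Step 1 — factor the characteristic polynomial to read off the algebraic multiplicities:
  χ_A(x) = (x - 6)^5

Step 2 — compute geometric multiplicities via the rank-nullity identity g(λ) = n − rank(A − λI):
  rank(A − (6)·I) = 2, so dim ker(A − (6)·I) = n − 2 = 3

Summary:
  λ = 6: algebraic multiplicity = 5, geometric multiplicity = 3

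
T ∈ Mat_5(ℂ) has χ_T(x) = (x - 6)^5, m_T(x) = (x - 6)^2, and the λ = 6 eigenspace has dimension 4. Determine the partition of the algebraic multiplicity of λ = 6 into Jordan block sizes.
Block sizes for λ = 6: [2, 1, 1, 1]

Step 1 — from the characteristic polynomial, algebraic multiplicity of λ = 6 is 5. From dim ker(T − (6)·I) = 4, there are exactly 4 Jordan blocks for λ = 6.
Step 2 — from the minimal polynomial, the factor (x − 6)^2 tells us the largest block for λ = 6 has size 2.
Step 3 — with total size 5, 4 blocks, and largest block 2, the block sizes (in nonincreasing order) are [2, 1, 1, 1].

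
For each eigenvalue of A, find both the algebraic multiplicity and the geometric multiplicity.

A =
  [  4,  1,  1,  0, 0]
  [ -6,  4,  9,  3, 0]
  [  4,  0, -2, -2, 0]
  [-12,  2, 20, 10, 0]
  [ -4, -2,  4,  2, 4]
λ = 4: alg = 5, geom = 3

Step 1 — factor the characteristic polynomial to read off the algebraic multiplicities:
  χ_A(x) = (x - 4)^5

Step 2 — compute geometric multiplicities via the rank-nullity identity g(λ) = n − rank(A − λI):
  rank(A − (4)·I) = 2, so dim ker(A − (4)·I) = n − 2 = 3

Summary:
  λ = 4: algebraic multiplicity = 5, geometric multiplicity = 3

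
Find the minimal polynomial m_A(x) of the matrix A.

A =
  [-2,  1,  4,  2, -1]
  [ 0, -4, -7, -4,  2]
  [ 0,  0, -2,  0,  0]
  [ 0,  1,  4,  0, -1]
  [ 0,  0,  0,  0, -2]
x^3 + 6*x^2 + 12*x + 8

The characteristic polynomial is χ_A(x) = (x + 2)^5, so the eigenvalues are known. The minimal polynomial is
  m_A(x) = Π_λ (x − λ)^{k_λ}
where k_λ is the size of the *largest* Jordan block for λ (equivalently, the smallest k with (A − λI)^k v = 0 for every generalised eigenvector v of λ).

  λ = -2: largest Jordan block has size 3, contributing (x + 2)^3

So m_A(x) = (x + 2)^3 = x^3 + 6*x^2 + 12*x + 8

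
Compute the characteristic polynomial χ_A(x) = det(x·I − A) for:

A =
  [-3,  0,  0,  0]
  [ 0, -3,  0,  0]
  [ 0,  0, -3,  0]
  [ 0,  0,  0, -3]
x^4 + 12*x^3 + 54*x^2 + 108*x + 81

Expanding det(x·I − A) (e.g. by cofactor expansion or by noting that A is similar to its Jordan form J, which has the same characteristic polynomial as A) gives
  χ_A(x) = x^4 + 12*x^3 + 54*x^2 + 108*x + 81
which factors as (x + 3)^4. The eigenvalues (with algebraic multiplicities) are λ = -3 with multiplicity 4.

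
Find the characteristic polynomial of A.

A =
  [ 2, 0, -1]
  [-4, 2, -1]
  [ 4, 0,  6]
x^3 - 10*x^2 + 32*x - 32

Expanding det(x·I − A) (e.g. by cofactor expansion or by noting that A is similar to its Jordan form J, which has the same characteristic polynomial as A) gives
  χ_A(x) = x^3 - 10*x^2 + 32*x - 32
which factors as (x - 4)^2*(x - 2). The eigenvalues (with algebraic multiplicities) are λ = 2 with multiplicity 1, λ = 4 with multiplicity 2.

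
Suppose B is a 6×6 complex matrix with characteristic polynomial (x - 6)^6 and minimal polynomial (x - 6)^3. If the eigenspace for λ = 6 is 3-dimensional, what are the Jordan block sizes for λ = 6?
Block sizes for λ = 6: [3, 2, 1]

Step 1 — from the characteristic polynomial, algebraic multiplicity of λ = 6 is 6. From dim ker(B − (6)·I) = 3, there are exactly 3 Jordan blocks for λ = 6.
Step 2 — from the minimal polynomial, the factor (x − 6)^3 tells us the largest block for λ = 6 has size 3.
Step 3 — with total size 6, 3 blocks, and largest block 3, the block sizes (in nonincreasing order) are [3, 2, 1].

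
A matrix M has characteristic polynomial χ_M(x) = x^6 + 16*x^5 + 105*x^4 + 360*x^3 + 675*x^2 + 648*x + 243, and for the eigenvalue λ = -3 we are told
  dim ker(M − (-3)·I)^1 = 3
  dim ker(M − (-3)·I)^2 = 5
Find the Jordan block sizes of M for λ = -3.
Block sizes for λ = -3: [2, 2, 1]

From the dimensions of kernels of powers, the number of Jordan blocks of size at least j is d_j − d_{j−1} where d_j = dim ker(N^j) (with d_0 = 0). Computing the differences gives [3, 2].
The number of blocks of size exactly k is (#blocks of size ≥ k) − (#blocks of size ≥ k + 1), so the partition is: 1 block(s) of size 1, 2 block(s) of size 2.
In nonincreasing order the block sizes are [2, 2, 1].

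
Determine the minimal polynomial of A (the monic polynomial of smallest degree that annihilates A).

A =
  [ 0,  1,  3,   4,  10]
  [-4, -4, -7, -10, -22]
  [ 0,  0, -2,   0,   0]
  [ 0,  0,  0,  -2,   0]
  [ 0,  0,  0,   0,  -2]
x^3 + 6*x^2 + 12*x + 8

The characteristic polynomial is χ_A(x) = (x + 2)^5, so the eigenvalues are known. The minimal polynomial is
  m_A(x) = Π_λ (x − λ)^{k_λ}
where k_λ is the size of the *largest* Jordan block for λ (equivalently, the smallest k with (A − λI)^k v = 0 for every generalised eigenvector v of λ).

  λ = -2: largest Jordan block has size 3, contributing (x + 2)^3

So m_A(x) = (x + 2)^3 = x^3 + 6*x^2 + 12*x + 8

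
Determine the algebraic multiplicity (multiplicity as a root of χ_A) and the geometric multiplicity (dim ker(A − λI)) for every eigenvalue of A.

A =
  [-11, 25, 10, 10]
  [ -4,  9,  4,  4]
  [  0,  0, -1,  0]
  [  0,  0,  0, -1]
λ = -1: alg = 4, geom = 3

Step 1 — factor the characteristic polynomial to read off the algebraic multiplicities:
  χ_A(x) = (x + 1)^4

Step 2 — compute geometric multiplicities via the rank-nullity identity g(λ) = n − rank(A − λI):
  rank(A − (-1)·I) = 1, so dim ker(A − (-1)·I) = n − 1 = 3

Summary:
  λ = -1: algebraic multiplicity = 4, geometric multiplicity = 3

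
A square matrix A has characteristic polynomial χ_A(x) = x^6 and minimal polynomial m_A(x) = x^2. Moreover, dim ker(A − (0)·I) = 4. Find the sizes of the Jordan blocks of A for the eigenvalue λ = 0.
Block sizes for λ = 0: [2, 2, 1, 1]

Step 1 — from the characteristic polynomial, algebraic multiplicity of λ = 0 is 6. From dim ker(A − (0)·I) = 4, there are exactly 4 Jordan blocks for λ = 0.
Step 2 — from the minimal polynomial, the factor (x − 0)^2 tells us the largest block for λ = 0 has size 2.
Step 3 — with total size 6, 4 blocks, and largest block 2, the block sizes (in nonincreasing order) are [2, 2, 1, 1].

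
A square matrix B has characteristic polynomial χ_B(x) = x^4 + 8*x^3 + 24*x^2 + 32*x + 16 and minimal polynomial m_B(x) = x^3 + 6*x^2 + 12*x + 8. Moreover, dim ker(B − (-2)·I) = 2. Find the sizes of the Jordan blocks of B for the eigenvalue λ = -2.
Block sizes for λ = -2: [3, 1]

Step 1 — from the characteristic polynomial, algebraic multiplicity of λ = -2 is 4. From dim ker(B − (-2)·I) = 2, there are exactly 2 Jordan blocks for λ = -2.
Step 2 — from the minimal polynomial, the factor (x + 2)^3 tells us the largest block for λ = -2 has size 3.
Step 3 — with total size 4, 2 blocks, and largest block 3, the block sizes (in nonincreasing order) are [3, 1].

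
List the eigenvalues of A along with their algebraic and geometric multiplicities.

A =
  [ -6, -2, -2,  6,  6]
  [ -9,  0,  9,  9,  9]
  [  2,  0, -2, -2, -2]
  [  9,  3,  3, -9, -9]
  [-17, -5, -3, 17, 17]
λ = 0: alg = 5, geom = 3

Step 1 — factor the characteristic polynomial to read off the algebraic multiplicities:
  χ_A(x) = x^5

Step 2 — compute geometric multiplicities via the rank-nullity identity g(λ) = n − rank(A − λI):
  rank(A − (0)·I) = 2, so dim ker(A − (0)·I) = n − 2 = 3

Summary:
  λ = 0: algebraic multiplicity = 5, geometric multiplicity = 3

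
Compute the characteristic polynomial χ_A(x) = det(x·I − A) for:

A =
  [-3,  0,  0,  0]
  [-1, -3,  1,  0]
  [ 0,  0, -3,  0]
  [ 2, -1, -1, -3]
x^4 + 12*x^3 + 54*x^2 + 108*x + 81

Expanding det(x·I − A) (e.g. by cofactor expansion or by noting that A is similar to its Jordan form J, which has the same characteristic polynomial as A) gives
  χ_A(x) = x^4 + 12*x^3 + 54*x^2 + 108*x + 81
which factors as (x + 3)^4. The eigenvalues (with algebraic multiplicities) are λ = -3 with multiplicity 4.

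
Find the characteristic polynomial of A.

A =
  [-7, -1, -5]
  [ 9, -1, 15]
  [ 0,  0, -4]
x^3 + 12*x^2 + 48*x + 64

Expanding det(x·I − A) (e.g. by cofactor expansion or by noting that A is similar to its Jordan form J, which has the same characteristic polynomial as A) gives
  χ_A(x) = x^3 + 12*x^2 + 48*x + 64
which factors as (x + 4)^3. The eigenvalues (with algebraic multiplicities) are λ = -4 with multiplicity 3.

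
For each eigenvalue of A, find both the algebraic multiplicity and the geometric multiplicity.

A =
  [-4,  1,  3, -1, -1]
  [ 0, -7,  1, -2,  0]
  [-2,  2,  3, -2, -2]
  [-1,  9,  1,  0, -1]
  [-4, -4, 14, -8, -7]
λ = -3: alg = 5, geom = 3

Step 1 — factor the characteristic polynomial to read off the algebraic multiplicities:
  χ_A(x) = (x + 3)^5

Step 2 — compute geometric multiplicities via the rank-nullity identity g(λ) = n − rank(A − λI):
  rank(A − (-3)·I) = 2, so dim ker(A − (-3)·I) = n − 2 = 3

Summary:
  λ = -3: algebraic multiplicity = 5, geometric multiplicity = 3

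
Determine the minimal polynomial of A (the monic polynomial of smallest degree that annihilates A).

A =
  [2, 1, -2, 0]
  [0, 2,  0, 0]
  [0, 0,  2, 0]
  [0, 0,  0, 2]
x^2 - 4*x + 4

The characteristic polynomial is χ_A(x) = (x - 2)^4, so the eigenvalues are known. The minimal polynomial is
  m_A(x) = Π_λ (x − λ)^{k_λ}
where k_λ is the size of the *largest* Jordan block for λ (equivalently, the smallest k with (A − λI)^k v = 0 for every generalised eigenvector v of λ).

  λ = 2: largest Jordan block has size 2, contributing (x − 2)^2

So m_A(x) = (x - 2)^2 = x^2 - 4*x + 4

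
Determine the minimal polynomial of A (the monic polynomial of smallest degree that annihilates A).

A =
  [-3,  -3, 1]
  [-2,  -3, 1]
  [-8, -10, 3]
x^3 + 3*x^2 + 3*x + 1

The characteristic polynomial is χ_A(x) = (x + 1)^3, so the eigenvalues are known. The minimal polynomial is
  m_A(x) = Π_λ (x − λ)^{k_λ}
where k_λ is the size of the *largest* Jordan block for λ (equivalently, the smallest k with (A − λI)^k v = 0 for every generalised eigenvector v of λ).

  λ = -1: largest Jordan block has size 3, contributing (x + 1)^3

So m_A(x) = (x + 1)^3 = x^3 + 3*x^2 + 3*x + 1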